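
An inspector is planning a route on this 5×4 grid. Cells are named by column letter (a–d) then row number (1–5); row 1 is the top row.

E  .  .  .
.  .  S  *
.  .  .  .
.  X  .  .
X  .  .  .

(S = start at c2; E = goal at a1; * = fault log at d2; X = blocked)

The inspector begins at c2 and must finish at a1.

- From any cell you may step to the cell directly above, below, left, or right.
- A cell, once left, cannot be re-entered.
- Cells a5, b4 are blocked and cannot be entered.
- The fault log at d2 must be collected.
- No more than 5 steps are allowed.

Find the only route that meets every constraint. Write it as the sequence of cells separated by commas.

The 5-move cap with required stops at d2 leaves no slack for detours.
Route from c2: right to d2, up to d1, 3× left (reaching a1) — 5 moves in all.
Check: all required cells visited; 5 ≤ 5 moves.

c2, d2, d1, c1, b1, a1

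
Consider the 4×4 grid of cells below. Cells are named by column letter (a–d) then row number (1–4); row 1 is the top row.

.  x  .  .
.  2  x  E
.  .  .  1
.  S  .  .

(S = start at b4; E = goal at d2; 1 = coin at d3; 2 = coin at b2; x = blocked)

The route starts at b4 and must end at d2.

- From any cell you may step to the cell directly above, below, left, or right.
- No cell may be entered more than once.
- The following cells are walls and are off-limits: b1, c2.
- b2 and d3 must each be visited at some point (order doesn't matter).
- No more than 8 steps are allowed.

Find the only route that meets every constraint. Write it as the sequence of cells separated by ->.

b4 -> a4 -> a3 -> a2 -> b2 -> b3 -> c3 -> d3 -> d2

Any route must reach b2 and d3 and still end at d2 within 8 moves, so the order of the required stops is forced.
Route from b4: left 1 to a4, up 2 to a2, right 1 to b2, down 1 to b3, right 2 to d3, up 1 to d2 — 8 moves in all.
Check: all required cells visited; 8 ≤ 8 moves.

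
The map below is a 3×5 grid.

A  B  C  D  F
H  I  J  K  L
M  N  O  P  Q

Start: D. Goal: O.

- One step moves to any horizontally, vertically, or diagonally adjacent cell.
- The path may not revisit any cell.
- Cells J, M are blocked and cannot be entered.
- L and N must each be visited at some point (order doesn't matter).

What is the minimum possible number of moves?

Any route passes through L and N in some order between D and O. Summing Chebyshev distances along each leg and taking the cheapest ordering (D → L → N → O) gives a lower bound of 1 + 3 + 1 = 5 moves.
The shortest route satisfying every rule uses 6 moves: D → L → K → C → I → N → O.
The bound of 5 isn't tight here; checking systematically, no route of length 5 through 5 satisfies every constraint, so 6 is the minimum.

6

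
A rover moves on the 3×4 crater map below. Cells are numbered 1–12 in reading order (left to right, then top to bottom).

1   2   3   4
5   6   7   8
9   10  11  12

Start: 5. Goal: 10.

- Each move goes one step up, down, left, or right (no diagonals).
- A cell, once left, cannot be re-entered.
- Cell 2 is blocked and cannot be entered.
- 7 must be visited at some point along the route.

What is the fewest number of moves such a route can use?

4

Any route passes through 7 somewhere between 5 and 10. Summing Manhattan distances along the two legs (5 → 7 → 10) gives a lower bound of 2 + 2 = 4 moves.
A route of 4 moves achieves this: 5 → 6 → 7 → 11 → 10.
Since 4 matches the lower bound, it is optimal.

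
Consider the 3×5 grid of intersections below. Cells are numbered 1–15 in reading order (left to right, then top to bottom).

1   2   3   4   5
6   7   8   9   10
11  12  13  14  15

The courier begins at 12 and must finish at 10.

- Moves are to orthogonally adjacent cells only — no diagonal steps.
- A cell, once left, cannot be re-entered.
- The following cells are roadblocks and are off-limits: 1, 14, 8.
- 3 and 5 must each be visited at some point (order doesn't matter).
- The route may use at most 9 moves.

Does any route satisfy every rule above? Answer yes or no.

One route that works: 12 → 7 → 2 → 3 → 4 → 5 → 10.

yes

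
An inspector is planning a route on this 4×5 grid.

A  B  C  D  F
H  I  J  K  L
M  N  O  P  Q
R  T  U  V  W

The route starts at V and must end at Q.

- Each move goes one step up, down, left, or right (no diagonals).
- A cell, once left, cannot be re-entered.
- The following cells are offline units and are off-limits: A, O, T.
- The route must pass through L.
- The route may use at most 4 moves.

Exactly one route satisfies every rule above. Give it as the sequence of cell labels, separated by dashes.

V - P - K - L - Q

The 4-move cap with required stops at L leaves no slack for detours.
Route from V: 2× up (reaching K), right to L, down to Q — 4 moves in all.
Check: all required cells visited; 4 ≤ 4 moves.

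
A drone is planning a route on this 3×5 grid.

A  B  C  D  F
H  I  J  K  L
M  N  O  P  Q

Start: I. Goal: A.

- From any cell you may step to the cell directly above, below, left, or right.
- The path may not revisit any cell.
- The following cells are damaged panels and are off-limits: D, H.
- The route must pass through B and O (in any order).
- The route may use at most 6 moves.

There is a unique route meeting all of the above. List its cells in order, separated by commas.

I, N, O, J, C, B, A

Any route must reach B and O and still end at A within 6 moves, so the order of the required stops is forced.
Route from I: down 1 to N, right 1 to O, up 2 to C, left 2 to A — 6 moves in all.
Check: all required cells visited; 6 ≤ 6 moves.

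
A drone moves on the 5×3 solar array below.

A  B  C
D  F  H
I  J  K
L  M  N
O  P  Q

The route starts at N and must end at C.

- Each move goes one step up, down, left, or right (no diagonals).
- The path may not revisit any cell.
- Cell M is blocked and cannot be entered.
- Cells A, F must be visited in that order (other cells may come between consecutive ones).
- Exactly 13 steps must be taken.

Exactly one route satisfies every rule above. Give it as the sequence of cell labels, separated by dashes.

The waypoints must appear in the order A, F, with no cell reused.
Route from N: down 1 to Q, left 2 to O, up 4 to A, right 1 to B, down 2 to J, right 1 to K, up 2 to C — 13 moves in all.
Check: order respected (A at step 7, F at step 9); 13 moves as required.

N - Q - P - O - L - I - D - A - B - F - J - K - H - C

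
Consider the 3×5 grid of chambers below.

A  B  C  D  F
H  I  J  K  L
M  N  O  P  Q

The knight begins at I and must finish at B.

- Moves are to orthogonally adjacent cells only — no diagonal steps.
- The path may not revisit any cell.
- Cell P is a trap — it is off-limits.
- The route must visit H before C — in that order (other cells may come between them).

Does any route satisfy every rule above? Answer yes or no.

yes

One route that works: I → H → M → N → O → J → C → B.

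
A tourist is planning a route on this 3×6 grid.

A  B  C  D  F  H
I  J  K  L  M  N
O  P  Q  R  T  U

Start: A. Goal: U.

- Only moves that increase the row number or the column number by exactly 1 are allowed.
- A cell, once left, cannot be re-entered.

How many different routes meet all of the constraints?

21

A right/down-only route from A to U makes exactly 2 down-moves and 5 right-moves in some order.
With no other constraints that would be C(7,2) = 21 routes.
That gives 21 routes.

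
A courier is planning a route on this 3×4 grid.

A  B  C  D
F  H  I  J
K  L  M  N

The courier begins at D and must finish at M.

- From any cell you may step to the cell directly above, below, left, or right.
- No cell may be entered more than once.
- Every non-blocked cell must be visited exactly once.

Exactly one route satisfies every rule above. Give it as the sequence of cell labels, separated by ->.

D -> C -> B -> A -> F -> K -> L -> H -> I -> J -> N -> M

Need to visit all 12 open cells exactly once, starting at D and ending at M.
Route from D: left 3 to A, down 2 to K, right 1 to L, up 1 to H, right 2 to J, down 1 to N, left 1 to M — 11 moves in all.
Check: all 12 open cells covered.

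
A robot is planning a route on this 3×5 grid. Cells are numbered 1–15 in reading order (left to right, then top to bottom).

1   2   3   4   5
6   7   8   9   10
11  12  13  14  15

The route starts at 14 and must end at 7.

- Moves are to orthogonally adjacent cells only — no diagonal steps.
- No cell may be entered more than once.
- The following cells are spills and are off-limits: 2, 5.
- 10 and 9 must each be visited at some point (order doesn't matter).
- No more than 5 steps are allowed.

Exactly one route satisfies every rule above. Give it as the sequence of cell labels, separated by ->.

The 5-move cap with required stops at 10, 9 leaves no slack for detours.
Route from 14: right 1 to 15, up 1 to 10, left 3 to 7 — 5 moves in all.
Check: all required cells visited; 5 ≤ 5 moves.

14 -> 15 -> 10 -> 9 -> 8 -> 7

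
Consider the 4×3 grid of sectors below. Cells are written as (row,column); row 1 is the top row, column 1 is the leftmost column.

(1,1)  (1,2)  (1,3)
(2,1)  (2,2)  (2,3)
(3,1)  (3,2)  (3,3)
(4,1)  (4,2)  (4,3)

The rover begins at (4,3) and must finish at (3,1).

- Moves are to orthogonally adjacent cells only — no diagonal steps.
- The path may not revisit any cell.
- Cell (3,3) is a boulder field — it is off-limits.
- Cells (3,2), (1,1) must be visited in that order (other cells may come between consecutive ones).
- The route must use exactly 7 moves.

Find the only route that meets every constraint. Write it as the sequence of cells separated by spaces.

(4,3) (4,2) (3,2) (2,2) (1,2) (1,1) (2,1) (3,1)

The waypoints must appear in the order (3,2), (1,1), with no cell reused.
Route from (4,3): left 1 to (4,2), up 3 to (1,2), left 1 to (1,1), down 2 to (3,1) — 7 moves in all.
Check: order respected ((3,2) at step 2, (1,1) at step 5); 7 moves as required.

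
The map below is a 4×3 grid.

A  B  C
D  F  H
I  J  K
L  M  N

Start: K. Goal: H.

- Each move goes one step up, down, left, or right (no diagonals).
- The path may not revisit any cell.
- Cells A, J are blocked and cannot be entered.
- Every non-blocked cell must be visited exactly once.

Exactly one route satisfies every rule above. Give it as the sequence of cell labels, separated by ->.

K -> N -> M -> L -> I -> D -> F -> B -> C -> H

Need to visit all 10 open cells exactly once, starting at K and ending at H.
Cell M has only two open neighbours (L and N), so the path must pass straight through it: one of those is the cell it's entered from and the other is where it exits.
Route from K: down 1 to N, left 2 to L, up 2 to D, right 1 to F, up 1 to B, right 1 to C, down 1 to H — 9 moves in all.
Check: all 10 open cells covered.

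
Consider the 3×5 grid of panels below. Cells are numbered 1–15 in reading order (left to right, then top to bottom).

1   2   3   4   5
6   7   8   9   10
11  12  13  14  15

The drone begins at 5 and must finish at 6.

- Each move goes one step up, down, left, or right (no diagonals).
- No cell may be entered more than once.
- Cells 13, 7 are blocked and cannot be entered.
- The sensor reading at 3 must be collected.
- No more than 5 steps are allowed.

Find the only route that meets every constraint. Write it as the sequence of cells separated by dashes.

The 5-move cap with required stops at 3 leaves no slack for detours.
Route from 5: 4× left (reaching 1), down to 6 — 5 moves in all.
Check: all required cells visited; 5 ≤ 5 moves.

5 - 4 - 3 - 2 - 1 - 6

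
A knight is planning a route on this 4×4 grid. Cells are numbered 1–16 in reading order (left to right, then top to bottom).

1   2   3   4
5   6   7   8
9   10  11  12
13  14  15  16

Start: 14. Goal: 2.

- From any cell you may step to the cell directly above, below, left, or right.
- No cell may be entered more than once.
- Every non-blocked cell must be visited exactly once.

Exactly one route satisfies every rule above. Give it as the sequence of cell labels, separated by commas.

Need to visit all 16 open cells exactly once, starting at 14 and ending at 2.
Cell 13 has only two open neighbours (9 and 14), so the path must pass straight through it: one of those is the cell it's entered from and the other is where it exits.
Route from 14: left to 13, up to 9, 2× right (reaching 11), down to 15, right to 16, 3× up (reaching 4), left to 3, down to 7, 2× left (reaching 5), up to 1, right to 2 — 15 moves in all.
Check: all 16 open cells covered.

14, 13, 9, 10, 11, 15, 16, 12, 8, 4, 3, 7, 6, 5, 1, 2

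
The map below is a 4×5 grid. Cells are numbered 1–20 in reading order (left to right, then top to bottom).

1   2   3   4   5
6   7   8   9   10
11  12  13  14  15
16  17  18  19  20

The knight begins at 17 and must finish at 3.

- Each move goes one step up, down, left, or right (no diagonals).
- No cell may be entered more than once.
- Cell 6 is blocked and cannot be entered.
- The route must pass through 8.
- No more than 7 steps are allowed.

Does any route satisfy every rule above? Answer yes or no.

One route that works: 17 → 12 → 7 → 8 → 3.

yes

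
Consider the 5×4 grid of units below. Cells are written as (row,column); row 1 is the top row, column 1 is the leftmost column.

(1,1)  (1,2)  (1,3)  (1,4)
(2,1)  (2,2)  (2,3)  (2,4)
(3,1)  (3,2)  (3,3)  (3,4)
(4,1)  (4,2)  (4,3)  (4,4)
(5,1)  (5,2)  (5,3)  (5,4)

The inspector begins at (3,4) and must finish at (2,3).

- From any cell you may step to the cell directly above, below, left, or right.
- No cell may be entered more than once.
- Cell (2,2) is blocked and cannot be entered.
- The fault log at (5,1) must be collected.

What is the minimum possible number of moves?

10

Any route passes through (5,1) somewhere between (3,4) and (2,3). Summing Manhattan distances along the two legs ((3,4) → (5,1) → (2,3)) gives a lower bound of 5 + 5 = 10 moves.
A route of 10 moves achieves this: (3,4) → (4,4) → (5,4) → (5,3) → (5,2) → (5,1) → (4,1) → (3,1) → (3,2) → (3,3) → (2,3).
Since 10 matches the lower bound, it is optimal.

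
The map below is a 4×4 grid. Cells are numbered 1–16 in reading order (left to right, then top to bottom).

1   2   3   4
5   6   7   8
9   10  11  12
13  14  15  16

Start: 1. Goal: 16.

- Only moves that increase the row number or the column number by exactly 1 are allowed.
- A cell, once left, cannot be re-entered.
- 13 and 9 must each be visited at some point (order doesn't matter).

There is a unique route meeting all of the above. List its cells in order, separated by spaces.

Moves only go right or down, so the column and row indices never decrease.
Route from 1: down 3 to 13, right 3 to 16 — 6 moves in all.
Check: all required cells visited.

1 5 9 13 14 15 16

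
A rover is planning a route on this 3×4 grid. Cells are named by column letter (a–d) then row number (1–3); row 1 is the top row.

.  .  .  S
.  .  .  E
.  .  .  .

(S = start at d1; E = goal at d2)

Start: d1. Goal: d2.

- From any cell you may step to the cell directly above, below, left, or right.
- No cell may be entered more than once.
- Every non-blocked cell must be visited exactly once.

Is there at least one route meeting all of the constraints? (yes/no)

yes

One route that works: d1 → c1 → c2 → b2 → b1 → a1 → a2 → a3 → b3 → c3 → d3 → d2.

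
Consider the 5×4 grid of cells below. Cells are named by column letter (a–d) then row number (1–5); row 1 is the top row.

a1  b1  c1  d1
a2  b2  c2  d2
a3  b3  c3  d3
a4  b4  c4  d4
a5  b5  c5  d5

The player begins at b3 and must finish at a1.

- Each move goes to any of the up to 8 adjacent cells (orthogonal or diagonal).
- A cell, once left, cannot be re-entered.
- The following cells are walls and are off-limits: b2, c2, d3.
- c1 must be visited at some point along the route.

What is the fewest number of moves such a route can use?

Any route passes through c1 somewhere between b3 and a1. Summing Chebyshev distances along the two legs (b3 → c1 → a1) gives a lower bound of 2 + 2 = 4 moves.
That bound ignores the blocked cells. Measuring each leg by the fewest moves that actually steer around them (b3→c1: 3; c1→a1: 2) raises the lower bound to 5.
A route of 5 moves exists: b3 → c3 → d2 → c1 → b1 → a1.
Since 5 matches that lower bound, it is optimal.

5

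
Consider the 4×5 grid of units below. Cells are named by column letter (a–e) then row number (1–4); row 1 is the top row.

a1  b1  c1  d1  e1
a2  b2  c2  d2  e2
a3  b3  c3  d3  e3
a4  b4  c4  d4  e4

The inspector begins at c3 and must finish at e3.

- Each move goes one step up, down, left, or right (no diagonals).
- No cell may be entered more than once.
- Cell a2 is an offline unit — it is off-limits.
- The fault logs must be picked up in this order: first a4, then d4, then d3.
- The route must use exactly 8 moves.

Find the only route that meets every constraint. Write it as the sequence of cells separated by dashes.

The waypoints must appear in the order a4, d4, d3, with no cell reused.
Route from c3: left 2 to a3, down 1 to a4, right 3 to d4, up 1 to d3, right 1 to e3 — 8 moves in all.
Check: order respected (a4 at step 3, d4 at step 6, d3 at step 7); 8 moves as required.

c3 - b3 - a3 - a4 - b4 - c4 - d4 - d3 - e3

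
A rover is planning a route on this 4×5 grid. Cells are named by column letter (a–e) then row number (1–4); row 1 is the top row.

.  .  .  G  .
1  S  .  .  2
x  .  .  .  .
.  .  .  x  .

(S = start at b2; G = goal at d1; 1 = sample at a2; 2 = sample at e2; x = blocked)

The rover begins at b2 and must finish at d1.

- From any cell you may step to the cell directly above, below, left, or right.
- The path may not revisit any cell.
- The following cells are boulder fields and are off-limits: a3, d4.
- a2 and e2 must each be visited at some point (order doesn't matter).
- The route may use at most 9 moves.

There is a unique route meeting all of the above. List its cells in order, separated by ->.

Any route must reach a2 and e2 and still end at d1 within 9 moves, so the order of the required stops is forced.
Route from b2: left 1 to a2, up 1 to a1, right 2 to c1, down 1 to c2, right 2 to e2, up 1 to e1, left 1 to d1 — 9 moves in all.
Check: all required cells visited; 9 ≤ 9 moves.

b2 -> a2 -> a1 -> b1 -> c1 -> c2 -> d2 -> e2 -> e1 -> d1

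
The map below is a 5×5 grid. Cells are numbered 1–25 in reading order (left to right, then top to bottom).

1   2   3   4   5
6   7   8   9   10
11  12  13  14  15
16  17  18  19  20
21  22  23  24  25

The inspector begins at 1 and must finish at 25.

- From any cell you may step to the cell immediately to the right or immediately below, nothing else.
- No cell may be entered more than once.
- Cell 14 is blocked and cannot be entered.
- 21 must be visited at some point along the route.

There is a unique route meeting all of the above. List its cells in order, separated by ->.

Moves only go right or down, so the column and row indices never decrease.
Route from 1: down 4 to 21, right 4 to 25 — 8 moves in all.
Check: all required cells visited.

1 -> 6 -> 11 -> 16 -> 21 -> 22 -> 23 -> 24 -> 25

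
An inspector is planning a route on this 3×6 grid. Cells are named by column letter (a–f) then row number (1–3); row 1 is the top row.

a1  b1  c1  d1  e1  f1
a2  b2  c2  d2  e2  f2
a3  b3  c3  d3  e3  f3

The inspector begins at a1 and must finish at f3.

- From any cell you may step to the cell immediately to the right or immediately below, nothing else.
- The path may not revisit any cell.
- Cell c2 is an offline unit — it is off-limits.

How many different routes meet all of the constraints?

9

A right/down-only route from a1 to f3 makes exactly 2 down-moves and 5 right-moves in some order.
With no other constraints that would be C(7,2) = 21 routes.
Subtract routes through each blocked cell (inclusion–exclusion for overlaps): − through c2: 12 → 9.
That gives 9 routes.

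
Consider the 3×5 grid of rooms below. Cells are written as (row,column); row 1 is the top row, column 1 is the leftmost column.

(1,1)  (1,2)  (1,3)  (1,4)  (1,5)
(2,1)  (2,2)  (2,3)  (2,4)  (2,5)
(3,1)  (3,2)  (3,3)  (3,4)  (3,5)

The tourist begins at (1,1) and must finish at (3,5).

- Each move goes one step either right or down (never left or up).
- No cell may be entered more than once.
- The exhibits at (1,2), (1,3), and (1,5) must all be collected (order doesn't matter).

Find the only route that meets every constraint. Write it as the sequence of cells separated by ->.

Moves only go right or down, so the column and row indices never decrease.
Route from (1,1): right 4 to (1,5), down 2 to (3,5) — 6 moves in all.
Check: all required cells visited.

(1,1) -> (1,2) -> (1,3) -> (1,4) -> (1,5) -> (2,5) -> (3,5)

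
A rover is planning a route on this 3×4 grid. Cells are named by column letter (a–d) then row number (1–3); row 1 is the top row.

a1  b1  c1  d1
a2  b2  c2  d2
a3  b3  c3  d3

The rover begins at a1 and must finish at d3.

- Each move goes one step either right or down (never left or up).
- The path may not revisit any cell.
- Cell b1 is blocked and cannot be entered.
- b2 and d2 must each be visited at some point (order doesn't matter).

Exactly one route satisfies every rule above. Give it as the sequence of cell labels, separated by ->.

Moves only go right or down, so the column and row indices never decrease.
Route from a1: down to a2, 3× right (reaching d2), down to d3 — 5 moves in all.
Check: all required cells visited.

a1 -> a2 -> b2 -> c2 -> d2 -> d3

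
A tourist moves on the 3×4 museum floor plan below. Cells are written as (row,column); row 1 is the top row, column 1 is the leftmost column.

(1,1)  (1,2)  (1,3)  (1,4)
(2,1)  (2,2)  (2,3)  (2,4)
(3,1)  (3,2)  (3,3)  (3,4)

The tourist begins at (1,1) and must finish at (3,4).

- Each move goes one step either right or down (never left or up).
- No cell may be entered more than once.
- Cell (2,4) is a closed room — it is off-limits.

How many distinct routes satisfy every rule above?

6

A right/down-only route from (1,1) to (3,4) makes exactly 2 down-moves and 3 right-moves in some order.
With no other constraints that would be C(5,2) = 10 routes.
Subtract routes through each blocked cell (inclusion–exclusion for overlaps): − through (2,4): 4 → 6.
That gives 6 routes.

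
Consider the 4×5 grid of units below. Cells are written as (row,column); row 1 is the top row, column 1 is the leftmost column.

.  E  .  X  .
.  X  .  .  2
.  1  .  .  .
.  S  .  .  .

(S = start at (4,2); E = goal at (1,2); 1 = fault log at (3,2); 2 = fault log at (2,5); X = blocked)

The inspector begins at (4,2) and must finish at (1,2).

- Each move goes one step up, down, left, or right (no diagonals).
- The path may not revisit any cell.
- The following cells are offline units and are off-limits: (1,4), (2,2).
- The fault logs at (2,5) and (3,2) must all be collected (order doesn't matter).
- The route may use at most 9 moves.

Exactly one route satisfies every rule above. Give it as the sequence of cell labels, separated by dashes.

(4,2) - (3,2) - (3,3) - (3,4) - (3,5) - (2,5) - (2,4) - (2,3) - (1,3) - (1,2)

Any route must reach (2,5) and (3,2) and still end at (1,2) within 9 moves, so the order of the required stops is forced.
Route from (4,2): up to (3,2), 3× right (reaching (3,5)), up to (2,5), 2× left (reaching (2,3)), up to (1,3), left to (1,2) — 9 moves in all.
Check: all required cells visited; 9 ≤ 9 moves.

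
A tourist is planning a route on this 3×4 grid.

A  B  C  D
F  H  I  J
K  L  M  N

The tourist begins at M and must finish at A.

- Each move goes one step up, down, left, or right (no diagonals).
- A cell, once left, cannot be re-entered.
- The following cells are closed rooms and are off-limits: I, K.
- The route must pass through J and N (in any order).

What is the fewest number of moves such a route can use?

6

Any route passes through J and N in some order between M and A. Summing Manhattan distances along each leg and taking the cheapest ordering (M → N → J → A) gives a lower bound of 1 + 1 + 4 = 6 moves.
A route of 6 moves achieves this: M → N → J → D → C → B → A.
Since 6 matches the lower bound, it is optimal.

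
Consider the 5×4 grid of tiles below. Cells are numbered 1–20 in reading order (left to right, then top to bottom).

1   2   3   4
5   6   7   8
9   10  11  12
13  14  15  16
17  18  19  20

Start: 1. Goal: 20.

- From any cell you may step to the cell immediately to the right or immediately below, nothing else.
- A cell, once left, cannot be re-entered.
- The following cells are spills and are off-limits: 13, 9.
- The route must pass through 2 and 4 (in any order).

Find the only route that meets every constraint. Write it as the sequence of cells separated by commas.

1, 2, 3, 4, 8, 12, 16, 20

Moves only go right or down, so the column and row indices never decrease.
Route from 1: 3× right (reaching 4), 4× down (reaching 20) — 7 moves in all.
Check: all required cells visited.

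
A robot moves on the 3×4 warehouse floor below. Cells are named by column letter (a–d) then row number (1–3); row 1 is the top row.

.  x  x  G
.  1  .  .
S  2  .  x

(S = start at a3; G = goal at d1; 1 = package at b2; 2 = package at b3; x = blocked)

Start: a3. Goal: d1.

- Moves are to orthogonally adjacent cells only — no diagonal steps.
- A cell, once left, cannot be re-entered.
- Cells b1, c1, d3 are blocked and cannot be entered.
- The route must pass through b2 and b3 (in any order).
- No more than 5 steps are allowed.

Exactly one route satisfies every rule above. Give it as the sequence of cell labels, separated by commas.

a3, b3, b2, c2, d2, d1

The budget equals the shortest possible length, so every move has to be on a shortest route through the required cells.
Route from a3: right to b3, up to b2, 2× right (reaching d2), up to d1 — 5 moves in all.
Check: all required cells visited; 5 ≤ 5 moves.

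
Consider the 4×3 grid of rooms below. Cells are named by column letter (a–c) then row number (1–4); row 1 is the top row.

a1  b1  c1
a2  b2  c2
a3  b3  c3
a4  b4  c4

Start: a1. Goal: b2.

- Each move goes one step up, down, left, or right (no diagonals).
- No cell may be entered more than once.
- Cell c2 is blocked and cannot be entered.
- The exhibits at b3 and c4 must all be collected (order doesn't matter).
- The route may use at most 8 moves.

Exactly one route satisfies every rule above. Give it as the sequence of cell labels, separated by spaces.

a1 a2 a3 a4 b4 c4 c3 b3 b2

The budget equals the shortest possible length, so every move has to be on a shortest route through the required cells.
Route from a1: down 3 to a4, right 2 to c4, up 1 to c3, left 1 to b3, up 1 to b2 — 8 moves in all.
Check: all required cells visited; 8 ≤ 8 moves.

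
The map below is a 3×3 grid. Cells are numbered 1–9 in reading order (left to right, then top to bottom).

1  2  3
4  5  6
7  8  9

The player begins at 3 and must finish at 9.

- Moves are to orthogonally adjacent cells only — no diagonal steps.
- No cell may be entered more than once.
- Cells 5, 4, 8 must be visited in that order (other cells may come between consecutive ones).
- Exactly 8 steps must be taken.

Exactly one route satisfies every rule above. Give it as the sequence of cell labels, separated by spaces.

3 6 5 2 1 4 7 8 9

The waypoints must appear in the order 5, 4, 8, with no cell reused.
Route from 3: down 1 to 6, left 1 to 5, up 1 to 2, left 1 to 1, down 2 to 7, right 2 to 9 — 8 moves in all.
Check: order respected (5 at step 2, 4 at step 5, 8 at step 7); 8 moves as required.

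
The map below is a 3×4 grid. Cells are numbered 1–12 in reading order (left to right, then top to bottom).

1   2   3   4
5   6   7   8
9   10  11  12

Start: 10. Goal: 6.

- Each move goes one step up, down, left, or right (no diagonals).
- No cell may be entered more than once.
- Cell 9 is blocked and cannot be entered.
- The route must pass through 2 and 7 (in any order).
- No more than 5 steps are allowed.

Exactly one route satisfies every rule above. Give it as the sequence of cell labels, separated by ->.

10 -> 11 -> 7 -> 3 -> 2 -> 6

The 5-move cap with required stops at 2, 7 leaves no slack for detours.
Route from 10: right 1 to 11, up 2 to 3, left 1 to 2, down 1 to 6 — 5 moves in all.
Check: all required cells visited; 5 ≤ 5 moves.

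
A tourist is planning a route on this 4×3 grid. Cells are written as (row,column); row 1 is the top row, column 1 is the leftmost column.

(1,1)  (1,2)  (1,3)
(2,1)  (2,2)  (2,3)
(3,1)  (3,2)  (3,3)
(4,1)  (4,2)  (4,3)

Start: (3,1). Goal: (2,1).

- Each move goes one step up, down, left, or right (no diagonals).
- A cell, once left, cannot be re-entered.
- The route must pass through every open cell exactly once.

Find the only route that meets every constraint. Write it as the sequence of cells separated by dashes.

Need to visit all 12 open cells exactly once, starting at (3,1) and ending at (2,1).
Cell (4,3) has only two open neighbours ((3,3) and (4,2)), so the path must pass straight through it: one of those is the cell it's entered from and the other is where it exits.
Route from (3,1): down 1 to (4,1), right 2 to (4,3), up 1 to (3,3), left 1 to (3,2), up 1 to (2,2), right 1 to (2,3), up 1 to (1,3), left 2 to (1,1), down 1 to (2,1) — 11 moves in all.
Check: all 12 open cells covered.

(3,1) - (4,1) - (4,2) - (4,3) - (3,3) - (3,2) - (2,2) - (2,3) - (1,3) - (1,2) - (1,1) - (2,1)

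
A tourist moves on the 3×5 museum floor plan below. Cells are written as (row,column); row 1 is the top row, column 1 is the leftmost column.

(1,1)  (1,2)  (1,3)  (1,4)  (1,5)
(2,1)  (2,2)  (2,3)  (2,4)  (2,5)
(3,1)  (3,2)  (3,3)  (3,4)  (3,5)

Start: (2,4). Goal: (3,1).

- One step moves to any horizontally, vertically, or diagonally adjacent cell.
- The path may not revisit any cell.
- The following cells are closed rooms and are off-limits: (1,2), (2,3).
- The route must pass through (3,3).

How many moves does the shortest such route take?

Any route passes through (3,3) somewhere between (2,4) and (3,1). Summing Chebyshev distances along the two legs ((2,4) → (3,3) → (3,1)) gives a lower bound of 1 + 2 = 3 moves.
A route of 3 moves achieves this: (2,4) → (3,3) → (2,2) → (3,1).
Since 3 matches the lower bound, it is optimal.

3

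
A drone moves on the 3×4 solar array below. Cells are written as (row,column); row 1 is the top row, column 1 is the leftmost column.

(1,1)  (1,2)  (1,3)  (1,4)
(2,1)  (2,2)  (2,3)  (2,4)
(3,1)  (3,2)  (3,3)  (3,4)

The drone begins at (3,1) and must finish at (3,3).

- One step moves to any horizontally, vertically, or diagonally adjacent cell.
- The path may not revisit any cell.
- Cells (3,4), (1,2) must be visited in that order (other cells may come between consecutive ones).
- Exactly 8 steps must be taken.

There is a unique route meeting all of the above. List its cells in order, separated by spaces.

(3,1) (3,2) (2,3) (3,4) (2,4) (1,3) (1,2) (2,2) (3,3)

The waypoints must appear in the order (3,4), (1,2), with no cell reused.
Route from (3,1): right to (3,2), up-right to (2,3), down-right to (3,4), up to (2,4), up-left to (1,3), left to (1,2), down to (2,2), down-right to (3,3) — 8 moves in all.
Check: order respected ((3,4) at step 3, (1,2) at step 6); 8 moves as required.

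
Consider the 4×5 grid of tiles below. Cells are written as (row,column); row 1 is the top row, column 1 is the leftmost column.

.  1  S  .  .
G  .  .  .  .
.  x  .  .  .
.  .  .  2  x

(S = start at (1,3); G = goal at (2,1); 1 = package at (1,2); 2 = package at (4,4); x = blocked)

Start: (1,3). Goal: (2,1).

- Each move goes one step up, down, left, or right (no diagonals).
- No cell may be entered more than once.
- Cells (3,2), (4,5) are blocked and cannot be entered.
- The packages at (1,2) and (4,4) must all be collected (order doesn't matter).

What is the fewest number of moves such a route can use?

11

Any route passes through (1,2) and (4,4) in some order between (1,3) and (2,1). Summing Manhattan distances along each leg and taking the cheapest ordering ((1,3) → (1,2) → (4,4) → (2,1)) gives a lower bound of 1 + 5 + 5 = 11 moves.
A route of 11 moves achieves this: (1,3) → (1,2) → (2,2) → (2,3) → (3,3) → (3,4) → (4,4) → (4,3) → (4,2) → (4,1) → (3,1) → (2,1).
Since 11 matches the lower bound, it is optimal.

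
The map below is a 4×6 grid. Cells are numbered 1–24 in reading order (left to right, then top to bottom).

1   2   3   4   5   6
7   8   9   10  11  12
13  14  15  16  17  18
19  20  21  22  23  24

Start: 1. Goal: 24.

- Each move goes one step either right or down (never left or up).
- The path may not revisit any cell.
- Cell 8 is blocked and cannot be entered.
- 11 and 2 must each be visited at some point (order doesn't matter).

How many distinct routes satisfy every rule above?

9

A right/down-only route from 1 to 24 makes exactly 3 down-moves and 5 right-moves in some order.
With no other constraints that would be C(8,3) = 56 routes.
A monotone route can only reach the required cells in the order 2, 11, so split there and multiply the segment counts (each segment already excludes blocked cells): 1→2: 1; 2→11: 3; 11→24: 3; product = 9.
That gives 9 routes.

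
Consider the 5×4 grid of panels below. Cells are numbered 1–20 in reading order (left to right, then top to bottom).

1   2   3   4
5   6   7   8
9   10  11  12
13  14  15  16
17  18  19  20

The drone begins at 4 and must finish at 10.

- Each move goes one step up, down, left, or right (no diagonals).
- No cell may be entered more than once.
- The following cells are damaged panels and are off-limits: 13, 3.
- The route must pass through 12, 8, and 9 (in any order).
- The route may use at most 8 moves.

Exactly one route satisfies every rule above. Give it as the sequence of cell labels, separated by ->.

4 -> 8 -> 12 -> 11 -> 7 -> 6 -> 5 -> 9 -> 10

The 8-move cap with required stops at 12, 8, 9 leaves no slack for detours.
Route from 4: down 2 to 12, left 1 to 11, up 1 to 7, left 2 to 5, down 1 to 9, right 1 to 10 — 8 moves in all.
Check: all required cells visited; 8 ≤ 8 moves.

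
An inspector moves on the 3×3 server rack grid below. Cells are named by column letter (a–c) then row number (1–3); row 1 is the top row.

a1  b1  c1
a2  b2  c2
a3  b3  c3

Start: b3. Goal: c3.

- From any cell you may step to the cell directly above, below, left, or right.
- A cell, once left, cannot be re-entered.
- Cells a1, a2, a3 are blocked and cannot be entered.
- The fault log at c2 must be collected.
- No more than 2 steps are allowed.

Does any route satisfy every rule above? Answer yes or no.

no

Even ignoring the no-revisit rule, getting from b3 to c3 via c2 needs at least 2 + 1 = 3 moves (Manhattan distance per leg), which exceeds the 2-move limit.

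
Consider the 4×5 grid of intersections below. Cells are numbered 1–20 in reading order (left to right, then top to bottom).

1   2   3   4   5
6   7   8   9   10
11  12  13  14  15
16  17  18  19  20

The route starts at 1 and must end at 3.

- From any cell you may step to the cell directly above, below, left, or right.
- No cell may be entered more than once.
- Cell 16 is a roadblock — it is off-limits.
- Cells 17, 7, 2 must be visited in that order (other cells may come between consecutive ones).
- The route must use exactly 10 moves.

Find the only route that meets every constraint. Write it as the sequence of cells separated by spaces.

The waypoints must appear in the order 17, 7, 2, with no cell reused.
Route from 1: down 2 to 11, right 1 to 12, down 1 to 17, right 1 to 18, up 2 to 8, left 1 to 7, up 1 to 2, right 1 to 3 — 10 moves in all.
Check: order respected (17 at step 4, 7 at step 8, 2 at step 9); 10 moves as required.

1 6 11 12 17 18 13 8 7 2 3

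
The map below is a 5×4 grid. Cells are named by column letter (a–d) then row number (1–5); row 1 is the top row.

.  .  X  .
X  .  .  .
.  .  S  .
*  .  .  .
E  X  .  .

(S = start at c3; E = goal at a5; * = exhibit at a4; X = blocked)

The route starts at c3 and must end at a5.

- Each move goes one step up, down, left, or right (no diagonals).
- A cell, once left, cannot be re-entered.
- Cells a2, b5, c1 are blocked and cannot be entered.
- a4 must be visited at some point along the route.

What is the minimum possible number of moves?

4

Any route passes through a4 somewhere between c3 and a5. Summing Manhattan distances along the two legs (c3 → a4 → a5) gives a lower bound of 3 + 1 = 4 moves.
A route of 4 moves achieves this: c3 → c4 → b4 → a4 → a5.
Since 4 matches the lower bound, it is optimal.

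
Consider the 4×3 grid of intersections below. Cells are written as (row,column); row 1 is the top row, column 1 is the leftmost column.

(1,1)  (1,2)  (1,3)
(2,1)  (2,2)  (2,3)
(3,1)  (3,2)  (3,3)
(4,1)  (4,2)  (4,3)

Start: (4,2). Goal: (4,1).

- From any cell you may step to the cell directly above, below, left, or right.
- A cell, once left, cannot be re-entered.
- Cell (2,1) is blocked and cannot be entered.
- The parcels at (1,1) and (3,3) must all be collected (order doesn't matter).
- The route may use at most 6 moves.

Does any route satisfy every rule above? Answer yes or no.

(1,1) must be visited but has only one open neighbour ((1,2)), and it is neither the start nor the goal — the route would have to enter and leave through (1,2), re-entering it.

no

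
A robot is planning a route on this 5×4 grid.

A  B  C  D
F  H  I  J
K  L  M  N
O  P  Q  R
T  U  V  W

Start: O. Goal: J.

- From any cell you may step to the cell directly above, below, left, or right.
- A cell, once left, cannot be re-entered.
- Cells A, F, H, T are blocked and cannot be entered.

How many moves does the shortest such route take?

The Manhattan distance from O to J is |4−2| + |1−4| = 5, so at least 5 moves are needed.
A route of 5 moves achieves this: O → K → L → M → I → J.
Since 5 matches the lower bound, it is optimal.

5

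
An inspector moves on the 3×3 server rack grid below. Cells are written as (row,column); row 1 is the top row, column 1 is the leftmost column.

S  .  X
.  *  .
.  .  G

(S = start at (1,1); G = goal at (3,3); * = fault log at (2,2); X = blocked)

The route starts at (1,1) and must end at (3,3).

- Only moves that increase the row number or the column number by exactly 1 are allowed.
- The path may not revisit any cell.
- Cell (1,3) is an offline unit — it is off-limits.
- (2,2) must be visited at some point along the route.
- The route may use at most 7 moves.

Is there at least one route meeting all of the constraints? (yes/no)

One route that works: (1,1) → (2,1) → (2,2) → (3,2) → (3,3).

yes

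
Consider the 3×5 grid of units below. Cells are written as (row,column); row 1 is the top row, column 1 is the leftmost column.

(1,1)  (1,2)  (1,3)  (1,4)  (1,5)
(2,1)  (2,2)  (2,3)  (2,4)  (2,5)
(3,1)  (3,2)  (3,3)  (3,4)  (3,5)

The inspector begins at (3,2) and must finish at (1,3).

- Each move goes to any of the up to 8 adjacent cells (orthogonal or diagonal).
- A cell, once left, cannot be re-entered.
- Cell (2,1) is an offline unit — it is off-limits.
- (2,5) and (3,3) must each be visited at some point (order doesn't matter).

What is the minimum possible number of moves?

5

Any route passes through (2,5) and (3,3) in some order between (3,2) and (1,3). Summing Chebyshev distances along each leg and taking the cheapest ordering ((3,2) → (3,3) → (2,5) → (1,3)) gives a lower bound of 1 + 2 + 2 = 5 moves.
A route of 5 moves achieves this: (3,2) → (3,3) → (2,4) → (2,5) → (1,4) → (1,3).
Since 5 matches the lower bound, it is optimal.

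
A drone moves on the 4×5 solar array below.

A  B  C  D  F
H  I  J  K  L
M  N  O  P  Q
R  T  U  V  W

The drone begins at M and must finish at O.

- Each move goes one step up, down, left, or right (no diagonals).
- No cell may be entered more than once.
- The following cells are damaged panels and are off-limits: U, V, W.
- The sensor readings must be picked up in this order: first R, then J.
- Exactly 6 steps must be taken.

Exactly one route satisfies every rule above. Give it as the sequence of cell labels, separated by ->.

The waypoints must appear in the order R, J, with no cell reused.
Route from M: down 1 to R, right 1 to T, up 2 to I, right 1 to J, down 1 to O — 6 moves in all.
Check: order respected (R at step 1, J at step 5); 6 moves as required.

M -> R -> T -> N -> I -> J -> O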